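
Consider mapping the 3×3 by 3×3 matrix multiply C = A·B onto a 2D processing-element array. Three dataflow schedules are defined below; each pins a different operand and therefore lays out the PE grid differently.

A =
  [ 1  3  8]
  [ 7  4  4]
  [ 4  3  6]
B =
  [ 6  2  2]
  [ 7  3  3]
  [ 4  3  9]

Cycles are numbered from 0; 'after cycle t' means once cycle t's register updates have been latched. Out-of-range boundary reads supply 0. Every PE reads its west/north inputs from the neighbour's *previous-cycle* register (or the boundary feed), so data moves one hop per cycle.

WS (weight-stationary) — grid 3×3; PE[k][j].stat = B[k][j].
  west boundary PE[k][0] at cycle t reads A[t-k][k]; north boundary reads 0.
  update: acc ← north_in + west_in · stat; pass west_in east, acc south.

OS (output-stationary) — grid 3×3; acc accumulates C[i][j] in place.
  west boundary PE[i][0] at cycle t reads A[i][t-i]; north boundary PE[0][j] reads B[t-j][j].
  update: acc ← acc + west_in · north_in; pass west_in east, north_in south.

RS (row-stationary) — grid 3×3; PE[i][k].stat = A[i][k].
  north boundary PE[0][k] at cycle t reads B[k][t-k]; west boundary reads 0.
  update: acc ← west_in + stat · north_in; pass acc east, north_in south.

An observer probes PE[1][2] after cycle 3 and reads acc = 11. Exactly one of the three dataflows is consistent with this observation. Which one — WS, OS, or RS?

WS (3×3 grid), PE[1][2]:
  c0 r1c2: 0 / 0 / 0
  c1 r1c2: 0 / 0 / 0
  c2 r1c2: 0 / 0 / 0
  c3 r1c2: 11 / 3 / 11
OS (3×3 grid), PE[1][2]:
  c0 r1c2: 0 / 0 / 0
  c1 r1c2: 0 / 0 / 0
  c2 r1c2: 0 / 0 / 0
  c3 r1c2: 14 / 7 / 2
RS (3×3 grid), PE[1][2]:
  c0 r1c2: 0 / 0 / 0
  c1 r1c2: 0 / 0 / 0
  c2 r1c2: 0 / 0 / 0
  c3 r1c2: 86 / 86 / 4

dataflow = WS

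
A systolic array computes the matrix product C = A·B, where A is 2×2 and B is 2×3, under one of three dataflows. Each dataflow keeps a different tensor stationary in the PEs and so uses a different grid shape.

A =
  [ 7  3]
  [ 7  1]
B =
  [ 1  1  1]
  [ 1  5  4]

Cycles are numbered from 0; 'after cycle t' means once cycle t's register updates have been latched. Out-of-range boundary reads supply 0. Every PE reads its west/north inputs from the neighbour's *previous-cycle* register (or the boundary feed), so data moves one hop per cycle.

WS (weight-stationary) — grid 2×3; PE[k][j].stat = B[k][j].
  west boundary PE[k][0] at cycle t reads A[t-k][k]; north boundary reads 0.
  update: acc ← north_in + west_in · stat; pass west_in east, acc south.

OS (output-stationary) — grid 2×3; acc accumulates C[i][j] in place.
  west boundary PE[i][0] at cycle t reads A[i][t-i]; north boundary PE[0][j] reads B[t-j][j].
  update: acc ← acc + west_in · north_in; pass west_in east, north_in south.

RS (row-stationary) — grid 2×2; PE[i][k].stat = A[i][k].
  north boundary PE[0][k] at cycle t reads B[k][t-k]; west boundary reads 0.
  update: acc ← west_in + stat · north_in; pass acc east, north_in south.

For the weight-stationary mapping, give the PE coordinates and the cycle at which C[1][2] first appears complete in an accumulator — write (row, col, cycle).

Under WS, C[1][2] lands at PE[1][2]:
  [0] (1,2) acc=0 (h:0 v:0)
  [1] (1,2) acc=0 (h:0 v:0)
  [2] (1,2) acc=0 (h:0 v:0)
  [3] (1,2) acc=19 (h:3 v:19)
  [4] (1,2) acc=11 (h:1 v:11)

(row, col, cycle) = (1, 2, 4)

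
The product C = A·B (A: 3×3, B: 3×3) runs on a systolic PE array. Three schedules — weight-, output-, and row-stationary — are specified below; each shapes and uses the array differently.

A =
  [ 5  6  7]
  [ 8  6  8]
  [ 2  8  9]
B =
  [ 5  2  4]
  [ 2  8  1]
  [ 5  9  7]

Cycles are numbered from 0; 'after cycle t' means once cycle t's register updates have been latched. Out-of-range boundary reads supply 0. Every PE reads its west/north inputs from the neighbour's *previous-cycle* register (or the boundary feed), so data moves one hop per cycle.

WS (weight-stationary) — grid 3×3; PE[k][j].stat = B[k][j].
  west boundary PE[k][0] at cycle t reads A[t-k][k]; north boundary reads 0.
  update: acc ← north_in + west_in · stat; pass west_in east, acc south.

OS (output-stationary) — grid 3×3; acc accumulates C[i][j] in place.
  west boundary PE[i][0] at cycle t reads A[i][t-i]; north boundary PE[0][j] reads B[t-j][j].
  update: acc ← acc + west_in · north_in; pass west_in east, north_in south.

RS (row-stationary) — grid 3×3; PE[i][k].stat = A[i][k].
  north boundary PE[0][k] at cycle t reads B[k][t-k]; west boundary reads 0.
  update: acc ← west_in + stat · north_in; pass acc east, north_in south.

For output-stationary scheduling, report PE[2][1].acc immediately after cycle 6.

OS 3×3: PE[2][1] cycle-by-cycle (with neighbour feeds):
  after 0 — PE[1][1] acc=0, pass-E 0, pass-S 0
  after 0 — PE[2][0] acc=0, pass-E 0, pass-S 0
  after 0 — PE[2][1] acc=0, pass-E 0, pass-S 0
  after 1 — PE[1][1] acc=0, pass-E 0, pass-S 0
  after 1 — PE[2][0] acc=0, pass-E 0, pass-S 0
  after 1 — PE[2][1] acc=0, pass-E 0, pass-S 0
  after 2 — PE[1][1] acc=16, pass-E 8, pass-S 2
  after 2 — PE[2][0] acc=10, pass-E 2, pass-S 5
  after 2 — PE[2][1] acc=0, pass-E 0, pass-S 0
  after 3 — PE[1][1] acc=64, pass-E 6, pass-S 8
  after 3 — PE[2][0] acc=26, pass-E 8, pass-S 2
  after 3 — PE[2][1] acc=4, pass-E 2, pass-S 2
  after 4 — PE[1][1] acc=136, pass-E 8, pass-S 9
  after 4 — PE[2][0] acc=71, pass-E 9, pass-S 5
  after 4 — PE[2][1] acc=68, pass-E 8, pass-S 8
  after 5 — PE[1][1] acc=136, pass-E 0, pass-S 0
  after 5 — PE[2][0] acc=71, pass-E 0, pass-S 0
  after 5 — PE[2][1] acc=149, pass-E 9, pass-S 9
  after 6 — PE[1][1] acc=136, pass-E 0, pass-S 0
  after 6 — PE[2][0] acc=71, pass-E 0, pass-S 0
  after 6 — PE[2][1] acc=149, pass-E 0, pass-S 0

PE[2][1].acc = 149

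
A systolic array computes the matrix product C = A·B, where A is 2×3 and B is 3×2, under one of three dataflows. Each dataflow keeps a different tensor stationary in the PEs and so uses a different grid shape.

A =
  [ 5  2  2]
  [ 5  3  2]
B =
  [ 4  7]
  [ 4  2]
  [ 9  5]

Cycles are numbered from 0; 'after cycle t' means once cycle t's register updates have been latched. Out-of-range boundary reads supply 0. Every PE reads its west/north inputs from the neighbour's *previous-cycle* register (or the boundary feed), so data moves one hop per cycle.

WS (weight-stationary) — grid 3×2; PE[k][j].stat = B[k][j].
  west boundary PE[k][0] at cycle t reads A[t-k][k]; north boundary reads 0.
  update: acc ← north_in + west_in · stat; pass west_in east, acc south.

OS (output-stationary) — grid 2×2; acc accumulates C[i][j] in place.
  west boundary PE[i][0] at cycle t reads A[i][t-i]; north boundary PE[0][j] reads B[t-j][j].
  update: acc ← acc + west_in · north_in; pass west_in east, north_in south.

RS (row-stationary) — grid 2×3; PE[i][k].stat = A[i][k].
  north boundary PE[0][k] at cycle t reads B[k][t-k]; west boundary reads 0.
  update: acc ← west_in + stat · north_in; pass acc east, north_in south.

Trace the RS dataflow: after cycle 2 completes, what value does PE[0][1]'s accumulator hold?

PE[0][1].acc = 39

RS (2×3). Following PE[0][1] plus its west/north inputs:
  t=0 PE[0][0]: acc=20 h=20 v=4
  t=0 PE[0][1]: acc=0 h=0 v=0
  t=1 PE[0][0]: acc=35 h=35 v=7
  t=1 PE[0][1]: acc=28 h=28 v=4
  t=2 PE[0][0]: acc=0 h=0 v=0
  t=2 PE[0][1]: acc=39 h=39 v=2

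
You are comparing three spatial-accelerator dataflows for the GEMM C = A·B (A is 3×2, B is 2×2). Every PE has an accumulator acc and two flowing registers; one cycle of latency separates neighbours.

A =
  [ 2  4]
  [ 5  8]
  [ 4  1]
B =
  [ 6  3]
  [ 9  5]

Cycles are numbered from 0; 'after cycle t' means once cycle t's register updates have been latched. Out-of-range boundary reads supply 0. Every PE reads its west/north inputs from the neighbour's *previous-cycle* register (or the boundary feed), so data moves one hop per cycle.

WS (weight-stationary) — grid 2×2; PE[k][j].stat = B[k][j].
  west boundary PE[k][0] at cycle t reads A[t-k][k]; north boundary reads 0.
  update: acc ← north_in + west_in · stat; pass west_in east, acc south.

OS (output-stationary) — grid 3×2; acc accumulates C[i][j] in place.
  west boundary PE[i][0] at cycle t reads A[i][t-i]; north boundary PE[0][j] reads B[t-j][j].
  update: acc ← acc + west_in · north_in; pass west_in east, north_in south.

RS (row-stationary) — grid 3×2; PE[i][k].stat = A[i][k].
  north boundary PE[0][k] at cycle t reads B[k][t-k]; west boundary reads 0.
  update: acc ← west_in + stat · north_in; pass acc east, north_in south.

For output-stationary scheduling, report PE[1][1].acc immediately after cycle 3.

PE[1][1].acc = 55

Tracing OS — 3×2 array, target PE[1][1]:
  after 0 — PE[0][1] acc=0, pass-E 0, pass-S 0
  after 0 — PE[1][0] acc=0, pass-E 0, pass-S 0
  after 0 — PE[1][1] acc=0, pass-E 0, pass-S 0
  after 1 — PE[0][1] acc=6, pass-E 2, pass-S 3
  after 1 — PE[1][0] acc=30, pass-E 5, pass-S 6
  after 1 — PE[1][1] acc=0, pass-E 0, pass-S 0
  after 2 — PE[0][1] acc=26, pass-E 4, pass-S 5
  after 2 — PE[1][0] acc=102, pass-E 8, pass-S 9
  after 2 — PE[1][1] acc=15, pass-E 5, pass-S 3
  after 3 — PE[0][1] acc=26, pass-E 0, pass-S 0
  after 3 — PE[1][0] acc=102, pass-E 0, pass-S 0
  after 3 — PE[1][1] acc=55, pass-E 8, pass-S 5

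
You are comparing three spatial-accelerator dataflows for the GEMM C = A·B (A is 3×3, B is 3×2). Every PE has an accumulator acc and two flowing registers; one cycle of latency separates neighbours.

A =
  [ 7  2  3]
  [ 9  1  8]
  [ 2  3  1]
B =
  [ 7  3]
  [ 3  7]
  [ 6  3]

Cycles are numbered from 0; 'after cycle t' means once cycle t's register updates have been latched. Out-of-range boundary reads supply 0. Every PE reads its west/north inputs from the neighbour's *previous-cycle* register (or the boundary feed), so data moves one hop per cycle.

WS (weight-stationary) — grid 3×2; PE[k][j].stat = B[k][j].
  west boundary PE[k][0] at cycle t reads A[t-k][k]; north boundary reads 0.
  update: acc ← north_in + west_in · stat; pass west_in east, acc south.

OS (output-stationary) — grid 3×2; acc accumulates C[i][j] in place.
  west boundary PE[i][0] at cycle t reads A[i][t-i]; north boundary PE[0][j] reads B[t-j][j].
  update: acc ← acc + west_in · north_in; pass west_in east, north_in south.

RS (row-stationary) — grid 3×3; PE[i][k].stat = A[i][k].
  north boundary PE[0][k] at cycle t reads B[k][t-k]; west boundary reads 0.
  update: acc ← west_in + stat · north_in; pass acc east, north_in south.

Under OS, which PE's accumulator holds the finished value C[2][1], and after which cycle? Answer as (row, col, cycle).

(row, col, cycle) = (2, 1, 5)

OS — PE[2][1] is where C[2][1] collects:
  0: (2,1).acc=0  regs=<0,0>
  1: (2,1).acc=0  regs=<0,0>
  2: (2,1).acc=0  regs=<0,0>
  3: (2,1).acc=6  regs=<2,3>
  4: (2,1).acc=27  regs=<3,7>
  5: (2,1).acc=30  regs=<1,3>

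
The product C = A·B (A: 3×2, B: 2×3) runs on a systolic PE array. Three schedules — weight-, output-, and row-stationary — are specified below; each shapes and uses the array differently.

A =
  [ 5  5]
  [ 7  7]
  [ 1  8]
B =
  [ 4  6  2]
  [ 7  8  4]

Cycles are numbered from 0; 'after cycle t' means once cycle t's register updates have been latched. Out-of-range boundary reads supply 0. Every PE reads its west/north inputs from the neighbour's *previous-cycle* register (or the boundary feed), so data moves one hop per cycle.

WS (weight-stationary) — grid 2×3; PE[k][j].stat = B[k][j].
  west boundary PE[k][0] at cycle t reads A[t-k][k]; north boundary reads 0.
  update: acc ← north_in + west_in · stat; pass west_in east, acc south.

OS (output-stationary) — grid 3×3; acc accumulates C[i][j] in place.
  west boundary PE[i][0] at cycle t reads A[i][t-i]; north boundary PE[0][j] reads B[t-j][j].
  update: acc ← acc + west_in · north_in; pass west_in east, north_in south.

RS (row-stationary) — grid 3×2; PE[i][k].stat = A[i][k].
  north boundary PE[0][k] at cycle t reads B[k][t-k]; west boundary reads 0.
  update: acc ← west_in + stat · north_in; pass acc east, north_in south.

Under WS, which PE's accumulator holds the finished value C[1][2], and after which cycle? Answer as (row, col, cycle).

WS: C[1][2] accumulates in PE[1][2]:
  t=0 PE[1][2]: acc=0 h=0 v=0
  t=1 PE[1][2]: acc=0 h=0 v=0
  t=2 PE[1][2]: acc=0 h=0 v=0
  t=3 PE[1][2]: acc=30 h=5 v=30
  t=4 PE[1][2]: acc=42 h=7 v=42

(row, col, cycle) = (1, 2, 4)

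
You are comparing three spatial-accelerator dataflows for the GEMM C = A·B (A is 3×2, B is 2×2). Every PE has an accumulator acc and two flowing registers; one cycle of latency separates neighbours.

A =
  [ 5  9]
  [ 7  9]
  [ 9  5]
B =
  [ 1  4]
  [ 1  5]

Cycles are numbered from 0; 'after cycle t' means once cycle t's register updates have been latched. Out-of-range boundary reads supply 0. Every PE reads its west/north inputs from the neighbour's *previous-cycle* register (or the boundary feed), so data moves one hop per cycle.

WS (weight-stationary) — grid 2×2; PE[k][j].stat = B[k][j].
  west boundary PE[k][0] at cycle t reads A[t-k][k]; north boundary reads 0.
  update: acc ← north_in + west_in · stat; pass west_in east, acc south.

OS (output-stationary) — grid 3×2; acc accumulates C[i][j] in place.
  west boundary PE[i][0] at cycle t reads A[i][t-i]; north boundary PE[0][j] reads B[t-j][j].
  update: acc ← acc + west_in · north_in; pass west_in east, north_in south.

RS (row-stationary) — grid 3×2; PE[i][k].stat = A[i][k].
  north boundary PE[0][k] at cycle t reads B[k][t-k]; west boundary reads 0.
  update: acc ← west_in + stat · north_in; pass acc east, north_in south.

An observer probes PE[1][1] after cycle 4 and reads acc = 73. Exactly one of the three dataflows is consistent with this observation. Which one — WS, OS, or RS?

dataflow = OS

Under WS (2×2), PE[1][1]:
  after 0 — PE[1][1] acc=0, pass-E 0, pass-S 0
  after 1 — PE[1][1] acc=0, pass-E 0, pass-S 0
  after 2 — PE[1][1] acc=65, pass-E 9, pass-S 65
  after 3 — PE[1][1] acc=73, pass-E 9, pass-S 73
  after 4 — PE[1][1] acc=61, pass-E 5, pass-S 61
Under OS (3×2), PE[1][1]:
  after 0 — PE[1][1] acc=0, pass-E 0, pass-S 0
  after 1 — PE[1][1] acc=0, pass-E 0, pass-S 0
  after 2 — PE[1][1] acc=28, pass-E 7, pass-S 4
  after 3 — PE[1][1] acc=73, pass-E 9, pass-S 5
  after 4 — PE[1][1] acc=73, pass-E 0, pass-S 0
Under RS (3×2), PE[1][1]:
  after 0 — PE[1][1] acc=0, pass-E 0, pass-S 0
  after 1 — PE[1][1] acc=0, pass-E 0, pass-S 0
  after 2 — PE[1][1] acc=16, pass-E 16, pass-S 1
  after 3 — PE[1][1] acc=73, pass-E 73, pass-S 5
  after 4 — PE[1][1] acc=0, pass-E 0, pass-S 0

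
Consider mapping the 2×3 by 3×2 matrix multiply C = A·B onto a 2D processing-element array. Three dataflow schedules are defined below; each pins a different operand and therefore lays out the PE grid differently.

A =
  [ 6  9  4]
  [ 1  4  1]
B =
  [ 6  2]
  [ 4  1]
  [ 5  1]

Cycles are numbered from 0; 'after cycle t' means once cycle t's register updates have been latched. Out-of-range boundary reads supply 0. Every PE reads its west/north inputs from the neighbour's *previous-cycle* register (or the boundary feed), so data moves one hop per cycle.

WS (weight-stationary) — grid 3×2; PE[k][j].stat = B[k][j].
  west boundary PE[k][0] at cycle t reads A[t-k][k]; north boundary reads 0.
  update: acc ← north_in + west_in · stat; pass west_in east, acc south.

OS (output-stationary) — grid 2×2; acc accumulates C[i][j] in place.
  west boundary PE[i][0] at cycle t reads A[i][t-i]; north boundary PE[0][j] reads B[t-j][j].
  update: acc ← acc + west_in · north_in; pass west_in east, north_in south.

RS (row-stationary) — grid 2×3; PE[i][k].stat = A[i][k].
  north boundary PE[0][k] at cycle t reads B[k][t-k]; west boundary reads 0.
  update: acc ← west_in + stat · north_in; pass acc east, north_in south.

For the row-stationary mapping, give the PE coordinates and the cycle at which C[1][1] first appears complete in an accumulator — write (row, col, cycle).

(row, col, cycle) = (1, 2, 4)

RS: C[1][1] accumulates in PE[1][2]:
  after 0 — PE[1][2] acc=0, pass-E 0, pass-S 0
  after 1 — PE[1][2] acc=0, pass-E 0, pass-S 0
  after 2 — PE[1][2] acc=0, pass-E 0, pass-S 0
  after 3 — PE[1][2] acc=27, pass-E 27, pass-S 5
  after 4 — PE[1][2] acc=7, pass-E 7, pass-S 1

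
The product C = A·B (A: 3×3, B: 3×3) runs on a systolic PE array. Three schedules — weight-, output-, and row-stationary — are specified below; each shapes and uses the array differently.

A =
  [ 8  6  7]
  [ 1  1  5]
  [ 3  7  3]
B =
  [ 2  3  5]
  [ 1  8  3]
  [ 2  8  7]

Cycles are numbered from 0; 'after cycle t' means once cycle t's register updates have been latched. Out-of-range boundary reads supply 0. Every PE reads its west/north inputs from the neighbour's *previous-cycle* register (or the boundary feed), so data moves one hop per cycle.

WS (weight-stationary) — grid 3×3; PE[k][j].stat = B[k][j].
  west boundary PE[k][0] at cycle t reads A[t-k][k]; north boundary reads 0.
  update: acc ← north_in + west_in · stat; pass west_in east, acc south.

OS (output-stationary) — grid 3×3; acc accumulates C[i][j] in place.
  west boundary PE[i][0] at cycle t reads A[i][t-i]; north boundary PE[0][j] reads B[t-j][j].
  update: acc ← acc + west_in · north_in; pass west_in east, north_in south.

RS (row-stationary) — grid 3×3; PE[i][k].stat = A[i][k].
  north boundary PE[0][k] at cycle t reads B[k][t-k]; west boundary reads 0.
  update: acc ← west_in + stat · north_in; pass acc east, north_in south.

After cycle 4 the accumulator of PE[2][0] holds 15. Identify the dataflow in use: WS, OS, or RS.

— WS: 3×3; PE[2][0] trace:
  @0  [2,0]  acc 0  |  →0  ↓0
  @1  [2,0]  acc 0  |  →0  ↓0
  @2  [2,0]  acc 36  |  →7  ↓36
  @3  [2,0]  acc 13  |  →5  ↓13
  @4  [2,0]  acc 19  |  →3  ↓19
— OS: 3×3; PE[2][0] trace:
  @0  [2,0]  acc 0  |  →0  ↓0
  @1  [2,0]  acc 0  |  →0  ↓0
  @2  [2,0]  acc 6  |  →3  ↓2
  @3  [2,0]  acc 13  |  →7  ↓1
  @4  [2,0]  acc 19  |  →3  ↓2
— RS: 3×3; PE[2][0] trace:
  @0  [2,0]  acc 0  |  →0  ↓0
  @1  [2,0]  acc 0  |  →0  ↓0
  @2  [2,0]  acc 6  |  →6  ↓2
  @3  [2,0]  acc 9  |  →9  ↓3
  @4  [2,0]  acc 15  |  →15  ↓5

dataflow = RS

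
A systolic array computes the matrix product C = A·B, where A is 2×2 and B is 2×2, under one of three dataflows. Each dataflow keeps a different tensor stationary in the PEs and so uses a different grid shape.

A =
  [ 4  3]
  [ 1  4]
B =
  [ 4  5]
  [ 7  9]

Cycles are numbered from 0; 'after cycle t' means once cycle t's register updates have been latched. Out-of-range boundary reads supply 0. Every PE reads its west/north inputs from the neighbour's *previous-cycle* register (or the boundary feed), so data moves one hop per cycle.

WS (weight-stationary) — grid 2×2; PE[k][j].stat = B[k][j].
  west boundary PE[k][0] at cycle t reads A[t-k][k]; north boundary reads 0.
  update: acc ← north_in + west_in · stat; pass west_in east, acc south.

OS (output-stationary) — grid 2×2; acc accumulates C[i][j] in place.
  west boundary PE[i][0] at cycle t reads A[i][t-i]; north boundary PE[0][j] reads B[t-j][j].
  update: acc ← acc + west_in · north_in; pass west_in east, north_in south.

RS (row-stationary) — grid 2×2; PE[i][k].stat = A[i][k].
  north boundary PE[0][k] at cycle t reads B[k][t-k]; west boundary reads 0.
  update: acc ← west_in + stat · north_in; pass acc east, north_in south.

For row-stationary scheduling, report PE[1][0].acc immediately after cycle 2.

RS (2×2). Following PE[1][0] plus its west/north inputs:
  cycle 0: PE[0][0] → acc 16, east 16, south 4
  cycle 0: PE[1][0] → acc 0, east 0, south 0
  cycle 1: PE[0][0] → acc 20, east 20, south 5
  cycle 1: PE[1][0] → acc 4, east 4, south 4
  cycle 2: PE[0][0] → acc 0, east 0, south 0
  cycle 2: PE[1][0] → acc 5, east 5, south 5

PE[1][0].acc = 5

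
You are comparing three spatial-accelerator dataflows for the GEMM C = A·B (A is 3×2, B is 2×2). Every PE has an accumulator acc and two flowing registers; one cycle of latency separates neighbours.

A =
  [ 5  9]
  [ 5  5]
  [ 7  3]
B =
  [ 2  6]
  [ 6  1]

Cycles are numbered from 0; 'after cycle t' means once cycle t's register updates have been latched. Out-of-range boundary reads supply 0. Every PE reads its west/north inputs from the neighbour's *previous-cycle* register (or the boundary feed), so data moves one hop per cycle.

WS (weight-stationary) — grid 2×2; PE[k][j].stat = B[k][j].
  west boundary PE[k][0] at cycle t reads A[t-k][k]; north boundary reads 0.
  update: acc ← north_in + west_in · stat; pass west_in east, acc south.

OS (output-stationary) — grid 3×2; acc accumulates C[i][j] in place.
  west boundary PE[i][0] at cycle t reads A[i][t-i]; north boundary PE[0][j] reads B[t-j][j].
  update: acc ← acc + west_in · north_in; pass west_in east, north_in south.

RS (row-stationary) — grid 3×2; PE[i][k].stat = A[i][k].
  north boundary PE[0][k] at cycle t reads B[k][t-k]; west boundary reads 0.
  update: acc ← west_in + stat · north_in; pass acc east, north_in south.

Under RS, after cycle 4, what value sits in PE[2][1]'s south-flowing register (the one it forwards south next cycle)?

register = 1

RS 3×2: PE[2][1] cycle-by-cycle (with neighbour feeds):
  t=0 PE[1][1]: acc=0 h=0 v=0
  t=0 PE[2][0]: acc=0 h=0 v=0
  t=0 PE[2][1]: acc=0 h=0 v=0
  t=1 PE[1][1]: acc=0 h=0 v=0
  t=1 PE[2][0]: acc=0 h=0 v=0
  t=1 PE[2][1]: acc=0 h=0 v=0
  t=2 PE[1][1]: acc=40 h=40 v=6
  t=2 PE[2][0]: acc=14 h=14 v=2
  t=2 PE[2][1]: acc=0 h=0 v=0
  t=3 PE[1][1]: acc=35 h=35 v=1
  t=3 PE[2][0]: acc=42 h=42 v=6
  t=3 PE[2][1]: acc=32 h=32 v=6
  t=4 PE[1][1]: acc=0 h=0 v=0
  t=4 PE[2][0]: acc=0 h=0 v=0
  t=4 PE[2][1]: acc=45 h=45 v=1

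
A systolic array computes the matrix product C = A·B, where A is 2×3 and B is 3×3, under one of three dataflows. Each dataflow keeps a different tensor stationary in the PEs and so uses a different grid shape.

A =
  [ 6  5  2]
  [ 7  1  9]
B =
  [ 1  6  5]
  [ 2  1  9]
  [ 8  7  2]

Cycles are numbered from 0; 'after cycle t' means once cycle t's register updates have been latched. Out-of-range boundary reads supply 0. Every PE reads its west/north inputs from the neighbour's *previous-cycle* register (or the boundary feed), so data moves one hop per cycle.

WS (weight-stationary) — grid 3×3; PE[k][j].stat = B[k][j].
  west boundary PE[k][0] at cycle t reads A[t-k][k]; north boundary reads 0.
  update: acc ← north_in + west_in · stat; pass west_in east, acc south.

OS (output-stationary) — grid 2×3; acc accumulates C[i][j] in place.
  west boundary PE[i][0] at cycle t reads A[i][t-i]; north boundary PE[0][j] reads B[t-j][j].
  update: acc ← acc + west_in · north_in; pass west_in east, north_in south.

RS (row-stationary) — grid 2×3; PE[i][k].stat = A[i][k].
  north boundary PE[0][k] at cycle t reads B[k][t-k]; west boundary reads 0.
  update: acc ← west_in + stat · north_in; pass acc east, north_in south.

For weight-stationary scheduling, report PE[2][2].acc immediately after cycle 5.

WS on a 3×3 grid — tracing PE[2][2] and its feeders:
  step 0 · PE1,2: acc=0; fwd→0 fwd↓0
  step 0 · PE2,1: acc=0; fwd→0 fwd↓0
  step 0 · PE2,2: acc=0; fwd→0 fwd↓0
  step 1 · PE1,2: acc=0; fwd→0 fwd↓0
  step 1 · PE2,1: acc=0; fwd→0 fwd↓0
  step 1 · PE2,2: acc=0; fwd→0 fwd↓0
  step 2 · PE1,2: acc=0; fwd→0 fwd↓0
  step 2 · PE2,1: acc=0; fwd→0 fwd↓0
  step 2 · PE2,2: acc=0; fwd→0 fwd↓0
  step 3 · PE1,2: acc=75; fwd→5 fwd↓75
  step 3 · PE2,1: acc=55; fwd→2 fwd↓55
  step 3 · PE2,2: acc=0; fwd→0 fwd↓0
  step 4 · PE1,2: acc=44; fwd→1 fwd↓44
  step 4 · PE2,1: acc=106; fwd→9 fwd↓106
  step 4 · PE2,2: acc=79; fwd→2 fwd↓79
  step 5 · PE1,2: acc=0; fwd→0 fwd↓0
  step 5 · PE2,1: acc=0; fwd→0 fwd↓0
  step 5 · PE2,2: acc=62; fwd→9 fwd↓62

PE[2][2].acc = 62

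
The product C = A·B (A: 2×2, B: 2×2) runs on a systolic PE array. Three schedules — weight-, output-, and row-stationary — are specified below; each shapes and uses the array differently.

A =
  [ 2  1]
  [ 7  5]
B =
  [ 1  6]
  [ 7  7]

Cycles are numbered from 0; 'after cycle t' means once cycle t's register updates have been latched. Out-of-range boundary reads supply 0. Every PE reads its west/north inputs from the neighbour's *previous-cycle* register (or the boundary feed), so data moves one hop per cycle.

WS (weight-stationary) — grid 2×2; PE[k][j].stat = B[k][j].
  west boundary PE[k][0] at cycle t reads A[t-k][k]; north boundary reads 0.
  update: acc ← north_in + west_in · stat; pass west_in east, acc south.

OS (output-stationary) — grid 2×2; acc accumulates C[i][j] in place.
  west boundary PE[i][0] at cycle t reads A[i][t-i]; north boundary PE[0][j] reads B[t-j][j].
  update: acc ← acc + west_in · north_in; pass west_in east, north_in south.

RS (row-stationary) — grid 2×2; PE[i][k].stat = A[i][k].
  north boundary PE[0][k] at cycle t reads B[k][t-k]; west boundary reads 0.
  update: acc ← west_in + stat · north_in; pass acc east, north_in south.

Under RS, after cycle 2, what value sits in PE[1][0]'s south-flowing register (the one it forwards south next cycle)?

register = 6

Tracing RS — 2×2 array, target PE[1][0]:
  c0 r0c0: 2 / 2 / 1
  c0 r1c0: 0 / 0 / 0
  c1 r0c0: 12 / 12 / 6
  c1 r1c0: 7 / 7 / 1
  c2 r0c0: 0 / 0 / 0
  c2 r1c0: 42 / 42 / 6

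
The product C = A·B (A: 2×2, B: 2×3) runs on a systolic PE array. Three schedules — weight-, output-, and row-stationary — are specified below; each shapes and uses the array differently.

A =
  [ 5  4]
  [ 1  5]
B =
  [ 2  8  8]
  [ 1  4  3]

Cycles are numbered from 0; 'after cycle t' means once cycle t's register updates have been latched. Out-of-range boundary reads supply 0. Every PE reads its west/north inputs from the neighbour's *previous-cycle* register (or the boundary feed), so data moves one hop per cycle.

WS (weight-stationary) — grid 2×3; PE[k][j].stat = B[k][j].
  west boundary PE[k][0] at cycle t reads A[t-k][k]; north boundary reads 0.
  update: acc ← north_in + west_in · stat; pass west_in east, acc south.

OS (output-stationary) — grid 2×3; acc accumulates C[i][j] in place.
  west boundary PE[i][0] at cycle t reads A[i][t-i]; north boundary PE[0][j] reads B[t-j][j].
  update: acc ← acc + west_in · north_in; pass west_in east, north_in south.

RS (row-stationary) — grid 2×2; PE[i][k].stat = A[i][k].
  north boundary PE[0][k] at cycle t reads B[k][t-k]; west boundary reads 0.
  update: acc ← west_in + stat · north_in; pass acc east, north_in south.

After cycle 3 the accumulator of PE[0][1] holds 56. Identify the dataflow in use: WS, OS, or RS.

Under WS (2×3), PE[0][1]:
  [0] (0,1) acc=0 (h:0 v:0)
  [1] (0,1) acc=40 (h:5 v:40)
  [2] (0,1) acc=8 (h:1 v:8)
  [3] (0,1) acc=0 (h:0 v:0)
Under OS (2×3), PE[0][1]:
  [0] (0,1) acc=0 (h:0 v:0)
  [1] (0,1) acc=40 (h:5 v:8)
  [2] (0,1) acc=56 (h:4 v:4)
  [3] (0,1) acc=56 (h:0 v:0)
Under RS (2×2), PE[0][1]:
  [0] (0,1) acc=0 (h:0 v:0)
  [1] (0,1) acc=14 (h:14 v:1)
  [2] (0,1) acc=56 (h:56 v:4)
  [3] (0,1) acc=52 (h:52 v:3)

dataflow = OS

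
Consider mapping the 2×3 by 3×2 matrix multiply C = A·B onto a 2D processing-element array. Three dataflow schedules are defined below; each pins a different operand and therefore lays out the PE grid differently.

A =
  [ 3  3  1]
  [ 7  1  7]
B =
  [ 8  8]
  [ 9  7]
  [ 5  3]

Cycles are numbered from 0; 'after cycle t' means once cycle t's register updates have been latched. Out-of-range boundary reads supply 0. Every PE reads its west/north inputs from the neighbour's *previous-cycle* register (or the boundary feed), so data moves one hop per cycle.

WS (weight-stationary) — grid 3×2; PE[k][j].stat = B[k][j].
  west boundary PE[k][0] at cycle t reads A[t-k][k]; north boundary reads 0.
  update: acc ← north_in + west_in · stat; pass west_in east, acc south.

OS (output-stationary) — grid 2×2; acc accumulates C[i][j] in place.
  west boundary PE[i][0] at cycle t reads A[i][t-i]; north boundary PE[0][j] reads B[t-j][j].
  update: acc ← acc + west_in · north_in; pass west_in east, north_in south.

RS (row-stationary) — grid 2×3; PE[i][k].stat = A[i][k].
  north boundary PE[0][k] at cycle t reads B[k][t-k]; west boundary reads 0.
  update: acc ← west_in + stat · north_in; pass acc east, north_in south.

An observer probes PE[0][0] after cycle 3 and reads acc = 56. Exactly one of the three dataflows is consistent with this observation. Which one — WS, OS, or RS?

dataflow = OS

WS [3×2] PE[0][0] across cycles:
  @0  [0,0]  acc 24  |  →3  ↓24
  @1  [0,0]  acc 56  |  →7  ↓56
  @2  [0,0]  acc 0  |  →0  ↓0
  @3  [0,0]  acc 0  |  →0  ↓0
OS [2×2] PE[0][0] across cycles:
  @0  [0,0]  acc 24  |  →3  ↓8
  @1  [0,0]  acc 51  |  →3  ↓9
  @2  [0,0]  acc 56  |  →1  ↓5
  @3  [0,0]  acc 56  |  →0  ↓0
RS [2×3] PE[0][0] across cycles:
  @0  [0,0]  acc 24  |  →24  ↓8
  @1  [0,0]  acc 24  |  →24  ↓8
  @2  [0,0]  acc 0  |  →0  ↓0
  @3  [0,0]  acc 0  |  →0  ↓0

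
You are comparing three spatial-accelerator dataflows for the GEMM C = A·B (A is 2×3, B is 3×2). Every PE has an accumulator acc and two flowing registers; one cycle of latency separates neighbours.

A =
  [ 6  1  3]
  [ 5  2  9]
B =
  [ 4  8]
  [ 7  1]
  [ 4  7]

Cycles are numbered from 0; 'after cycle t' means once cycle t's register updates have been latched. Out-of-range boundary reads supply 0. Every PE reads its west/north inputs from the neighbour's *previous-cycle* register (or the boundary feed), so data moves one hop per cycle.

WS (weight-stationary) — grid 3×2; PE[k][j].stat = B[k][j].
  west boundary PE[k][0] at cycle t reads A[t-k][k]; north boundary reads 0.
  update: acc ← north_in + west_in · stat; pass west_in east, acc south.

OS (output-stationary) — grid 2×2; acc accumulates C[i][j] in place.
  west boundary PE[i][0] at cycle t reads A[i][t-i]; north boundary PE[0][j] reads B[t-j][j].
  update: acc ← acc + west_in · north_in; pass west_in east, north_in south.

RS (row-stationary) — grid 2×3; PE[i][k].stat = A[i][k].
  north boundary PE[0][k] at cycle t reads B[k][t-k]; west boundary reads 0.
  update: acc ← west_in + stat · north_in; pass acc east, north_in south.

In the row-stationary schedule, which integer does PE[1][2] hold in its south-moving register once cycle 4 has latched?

register = 7

Tracing RS — 2×3 array, target PE[1][2]:
  cycle 0: PE[0][2] → acc 0, east 0, south 0
  cycle 0: PE[1][1] → acc 0, east 0, south 0
  cycle 0: PE[1][2] → acc 0, east 0, south 0
  cycle 1: PE[0][2] → acc 0, east 0, south 0
  cycle 1: PE[1][1] → acc 0, east 0, south 0
  cycle 1: PE[1][2] → acc 0, east 0, south 0
  cycle 2: PE[0][2] → acc 43, east 43, south 4
  cycle 2: PE[1][1] → acc 34, east 34, south 7
  cycle 2: PE[1][2] → acc 0, east 0, south 0
  cycle 3: PE[0][2] → acc 70, east 70, south 7
  cycle 3: PE[1][1] → acc 42, east 42, south 1
  cycle 3: PE[1][2] → acc 70, east 70, south 4
  cycle 4: PE[0][2] → acc 0, east 0, south 0
  cycle 4: PE[1][1] → acc 0, east 0, south 0
  cycle 4: PE[1][2] → acc 105, east 105, south 7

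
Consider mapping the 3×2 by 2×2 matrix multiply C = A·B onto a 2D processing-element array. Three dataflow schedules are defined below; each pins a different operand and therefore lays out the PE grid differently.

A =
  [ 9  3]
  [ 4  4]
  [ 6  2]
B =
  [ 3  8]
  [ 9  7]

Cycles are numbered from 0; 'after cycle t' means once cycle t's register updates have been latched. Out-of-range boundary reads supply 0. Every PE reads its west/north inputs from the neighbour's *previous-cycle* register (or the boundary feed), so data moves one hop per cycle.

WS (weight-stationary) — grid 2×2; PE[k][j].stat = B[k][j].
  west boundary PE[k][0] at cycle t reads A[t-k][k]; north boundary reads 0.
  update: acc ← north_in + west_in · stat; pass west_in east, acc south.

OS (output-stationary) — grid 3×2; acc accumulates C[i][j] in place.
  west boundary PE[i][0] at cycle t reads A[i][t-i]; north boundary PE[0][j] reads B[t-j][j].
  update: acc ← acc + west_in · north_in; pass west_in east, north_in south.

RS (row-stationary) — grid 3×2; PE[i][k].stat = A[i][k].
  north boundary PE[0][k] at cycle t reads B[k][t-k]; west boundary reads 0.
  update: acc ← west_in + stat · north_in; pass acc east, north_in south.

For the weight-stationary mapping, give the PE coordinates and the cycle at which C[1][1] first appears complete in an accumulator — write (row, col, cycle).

Under WS, C[1][1] lands at PE[1][1]:
  @0  [1,1]  acc 0  |  →0  ↓0
  @1  [1,1]  acc 0  |  →0  ↓0
  @2  [1,1]  acc 93  |  →3  ↓93
  @3  [1,1]  acc 60  |  →4  ↓60

(row, col, cycle) = (1, 1, 3)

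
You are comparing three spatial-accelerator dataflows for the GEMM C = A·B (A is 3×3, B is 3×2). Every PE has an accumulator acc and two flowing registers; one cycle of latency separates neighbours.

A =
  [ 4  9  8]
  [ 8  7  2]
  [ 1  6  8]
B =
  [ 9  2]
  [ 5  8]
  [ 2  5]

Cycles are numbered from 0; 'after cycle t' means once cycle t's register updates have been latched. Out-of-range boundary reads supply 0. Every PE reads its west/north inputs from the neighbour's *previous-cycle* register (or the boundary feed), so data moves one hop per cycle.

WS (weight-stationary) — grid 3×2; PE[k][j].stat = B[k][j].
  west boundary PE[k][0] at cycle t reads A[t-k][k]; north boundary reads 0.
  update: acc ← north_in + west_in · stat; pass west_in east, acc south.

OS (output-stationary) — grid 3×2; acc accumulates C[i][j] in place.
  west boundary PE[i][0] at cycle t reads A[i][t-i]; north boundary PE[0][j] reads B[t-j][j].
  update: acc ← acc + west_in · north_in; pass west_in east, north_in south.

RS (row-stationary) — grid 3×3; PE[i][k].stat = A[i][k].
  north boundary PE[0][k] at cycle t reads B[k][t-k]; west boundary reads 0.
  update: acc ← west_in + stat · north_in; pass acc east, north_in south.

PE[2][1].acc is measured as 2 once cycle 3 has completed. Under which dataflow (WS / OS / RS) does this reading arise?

dataflow = OS

— WS: 3×2; PE[2][1] trace:
  after 0 — PE[2][1] acc=0, pass-E 0, pass-S 0
  after 1 — PE[2][1] acc=0, pass-E 0, pass-S 0
  after 2 — PE[2][1] acc=0, pass-E 0, pass-S 0
  after 3 — PE[2][1] acc=120, pass-E 8, pass-S 120
— OS: 3×2; PE[2][1] trace:
  after 0 — PE[2][1] acc=0, pass-E 0, pass-S 0
  after 1 — PE[2][1] acc=0, pass-E 0, pass-S 0
  after 2 — PE[2][1] acc=0, pass-E 0, pass-S 0
  after 3 — PE[2][1] acc=2, pass-E 1, pass-S 2
— RS: 3×3; PE[2][1] trace:
  after 0 — PE[2][1] acc=0, pass-E 0, pass-S 0
  after 1 — PE[2][1] acc=0, pass-E 0, pass-S 0
  after 2 — PE[2][1] acc=0, pass-E 0, pass-S 0
  after 3 — PE[2][1] acc=39, pass-E 39, pass-S 5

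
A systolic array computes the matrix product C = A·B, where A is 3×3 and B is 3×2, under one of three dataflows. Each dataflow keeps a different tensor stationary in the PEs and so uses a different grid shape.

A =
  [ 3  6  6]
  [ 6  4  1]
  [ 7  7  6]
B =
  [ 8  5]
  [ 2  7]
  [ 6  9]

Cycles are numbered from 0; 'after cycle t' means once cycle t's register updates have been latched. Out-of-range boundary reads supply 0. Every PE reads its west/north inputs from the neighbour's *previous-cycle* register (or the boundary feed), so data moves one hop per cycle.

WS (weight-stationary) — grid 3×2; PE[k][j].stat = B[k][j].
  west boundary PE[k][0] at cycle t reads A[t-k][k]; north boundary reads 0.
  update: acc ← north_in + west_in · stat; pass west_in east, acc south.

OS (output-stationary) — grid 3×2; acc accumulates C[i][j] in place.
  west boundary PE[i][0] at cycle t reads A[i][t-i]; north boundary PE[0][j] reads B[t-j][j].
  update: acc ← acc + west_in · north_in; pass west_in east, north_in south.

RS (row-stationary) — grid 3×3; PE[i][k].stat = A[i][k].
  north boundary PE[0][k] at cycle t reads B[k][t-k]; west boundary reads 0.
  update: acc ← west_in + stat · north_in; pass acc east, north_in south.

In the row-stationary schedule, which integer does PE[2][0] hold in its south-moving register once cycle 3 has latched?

Tracing RS — 3×3 array, target PE[2][0]:
  @0  [1,0]  acc 0  |  →0  ↓0
  @0  [2,0]  acc 0  |  →0  ↓0
  @1  [1,0]  acc 48  |  →48  ↓8
  @1  [2,0]  acc 0  |  →0  ↓0
  @2  [1,0]  acc 30  |  →30  ↓5
  @2  [2,0]  acc 56  |  →56  ↓8
  @3  [1,0]  acc 0  |  →0  ↓0
  @3  [2,0]  acc 35  |  →35  ↓5

register = 5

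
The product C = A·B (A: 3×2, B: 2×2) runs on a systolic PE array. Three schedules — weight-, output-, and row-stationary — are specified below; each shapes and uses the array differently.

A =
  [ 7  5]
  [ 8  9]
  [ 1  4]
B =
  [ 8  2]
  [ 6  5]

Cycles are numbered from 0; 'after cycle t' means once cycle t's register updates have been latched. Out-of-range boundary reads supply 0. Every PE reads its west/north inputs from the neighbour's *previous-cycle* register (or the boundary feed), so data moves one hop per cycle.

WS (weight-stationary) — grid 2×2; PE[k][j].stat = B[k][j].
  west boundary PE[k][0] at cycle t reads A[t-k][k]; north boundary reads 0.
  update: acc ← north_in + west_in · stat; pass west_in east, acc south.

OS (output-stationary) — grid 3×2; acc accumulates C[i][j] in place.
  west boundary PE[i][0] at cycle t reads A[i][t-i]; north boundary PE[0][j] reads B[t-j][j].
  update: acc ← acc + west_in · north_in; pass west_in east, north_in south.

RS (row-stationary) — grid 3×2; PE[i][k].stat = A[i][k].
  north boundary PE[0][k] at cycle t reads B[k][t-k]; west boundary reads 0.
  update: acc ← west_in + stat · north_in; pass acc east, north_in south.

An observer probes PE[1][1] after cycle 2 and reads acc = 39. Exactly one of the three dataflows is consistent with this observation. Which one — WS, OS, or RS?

dataflow = WS

WS [2×2] PE[1][1] across cycles:
  @0  [1,1]  acc 0  |  →0  ↓0
  @1  [1,1]  acc 0  |  →0  ↓0
  @2  [1,1]  acc 39  |  →5  ↓39
OS [3×2] PE[1][1] across cycles:
  @0  [1,1]  acc 0  |  →0  ↓0
  @1  [1,1]  acc 0  |  →0  ↓0
  @2  [1,1]  acc 16  |  →8  ↓2
RS [3×2] PE[1][1] across cycles:
  @0  [1,1]  acc 0  |  →0  ↓0
  @1  [1,1]  acc 0  |  →0  ↓0
  @2  [1,1]  acc 118  |  →118  ↓6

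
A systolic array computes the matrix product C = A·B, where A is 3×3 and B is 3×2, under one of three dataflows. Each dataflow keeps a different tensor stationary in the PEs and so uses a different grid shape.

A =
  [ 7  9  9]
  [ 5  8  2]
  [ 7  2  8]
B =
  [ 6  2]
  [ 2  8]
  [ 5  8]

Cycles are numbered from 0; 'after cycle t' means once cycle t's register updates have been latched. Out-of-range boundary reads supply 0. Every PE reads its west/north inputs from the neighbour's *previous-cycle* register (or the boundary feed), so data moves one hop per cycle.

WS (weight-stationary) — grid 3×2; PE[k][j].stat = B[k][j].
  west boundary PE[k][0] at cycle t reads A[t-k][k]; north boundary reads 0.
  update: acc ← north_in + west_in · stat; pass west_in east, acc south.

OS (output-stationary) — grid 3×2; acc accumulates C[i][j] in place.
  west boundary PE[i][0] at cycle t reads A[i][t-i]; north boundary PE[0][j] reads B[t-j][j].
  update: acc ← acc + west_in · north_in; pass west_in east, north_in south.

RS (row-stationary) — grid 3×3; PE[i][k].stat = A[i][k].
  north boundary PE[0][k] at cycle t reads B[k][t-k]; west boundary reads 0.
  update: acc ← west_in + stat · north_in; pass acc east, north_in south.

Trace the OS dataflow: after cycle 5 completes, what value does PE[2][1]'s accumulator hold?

OS (3×2). Following PE[2][1] plus its west/north inputs:
  cycle 0: PE[1][1] → acc 0, east 0, south 0
  cycle 0: PE[2][0] → acc 0, east 0, south 0
  cycle 0: PE[2][1] → acc 0, east 0, south 0
  cycle 1: PE[1][1] → acc 0, east 0, south 0
  cycle 1: PE[2][0] → acc 0, east 0, south 0
  cycle 1: PE[2][1] → acc 0, east 0, south 0
  cycle 2: PE[1][1] → acc 10, east 5, south 2
  cycle 2: PE[2][0] → acc 42, east 7, south 6
  cycle 2: PE[2][1] → acc 0, east 0, south 0
  cycle 3: PE[1][1] → acc 74, east 8, south 8
  cycle 3: PE[2][0] → acc 46, east 2, south 2
  cycle 3: PE[2][1] → acc 14, east 7, south 2
  cycle 4: PE[1][1] → acc 90, east 2, south 8
  cycle 4: PE[2][0] → acc 86, east 8, south 5
  cycle 4: PE[2][1] → acc 30, east 2, south 8
  cycle 5: PE[1][1] → acc 90, east 0, south 0
  cycle 5: PE[2][0] → acc 86, east 0, south 0
  cycle 5: PE[2][1] → acc 94, east 8, south 8

PE[2][1].acc = 94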